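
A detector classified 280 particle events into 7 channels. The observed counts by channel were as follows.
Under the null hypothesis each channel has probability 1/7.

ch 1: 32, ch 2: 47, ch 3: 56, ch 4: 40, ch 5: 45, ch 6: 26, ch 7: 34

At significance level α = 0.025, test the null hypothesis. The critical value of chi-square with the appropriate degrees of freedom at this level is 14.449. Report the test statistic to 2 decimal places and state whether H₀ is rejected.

15.65; reject

Under H₀ each category has probability 1/7, so each expected count is 280/7 = 40.
χ² = (32−40)²/40 + (47−40)²/40 + (56−40)²/40 + (40−40)²/40 + (45−40)²/40 + (26−40)²/40 + (34−40)²/40
   = 1.600 + 1.225 + 6.400 + 0.000 + 0.625 + 4.900 + 0.900
Sum = 15.65
df = 6. Since 15.65 > 14.449, we reject H₀.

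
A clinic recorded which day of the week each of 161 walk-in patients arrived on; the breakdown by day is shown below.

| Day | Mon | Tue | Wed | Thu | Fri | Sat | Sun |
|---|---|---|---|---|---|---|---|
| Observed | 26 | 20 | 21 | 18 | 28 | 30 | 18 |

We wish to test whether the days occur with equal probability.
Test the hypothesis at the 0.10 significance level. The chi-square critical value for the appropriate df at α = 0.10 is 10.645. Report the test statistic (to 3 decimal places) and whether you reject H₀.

Under H₀ each category has probability 1/7, so each expected count is 161/7 = 23.
cat         O        E   (O−E)²/E
Mon        26       23     0.3913
Tue        20       23     0.3913
Wed        21       23     0.1739
Thu        18       23     1.0870
Fri        28       23     1.0870
Sat        30       23     2.1304
Sun        18       23     1.0870
Sum = 6.348
df = 6. Since 6.348 < 10.645, we do not reject H₀.

6.348; do not reject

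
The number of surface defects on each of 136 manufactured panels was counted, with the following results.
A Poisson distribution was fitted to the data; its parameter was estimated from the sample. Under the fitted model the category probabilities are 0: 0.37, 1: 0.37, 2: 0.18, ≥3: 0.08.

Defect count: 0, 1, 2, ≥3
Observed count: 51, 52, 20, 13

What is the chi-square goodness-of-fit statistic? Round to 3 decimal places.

1.298

Expected counts E_i = n·p_i: 136×0.37 = 50.32, 136×0.37 = 50.32, 136×0.18 = 24.48, 136×0.08 = 10.88.
χ² = (51−50.32)²/50.32 + (52−50.32)²/50.32 + (20−24.48)²/24.48 + (13−10.88)²/10.88
   = 0.0092 + 0.0561 + 0.8199 + 0.4131
Sum = 1.298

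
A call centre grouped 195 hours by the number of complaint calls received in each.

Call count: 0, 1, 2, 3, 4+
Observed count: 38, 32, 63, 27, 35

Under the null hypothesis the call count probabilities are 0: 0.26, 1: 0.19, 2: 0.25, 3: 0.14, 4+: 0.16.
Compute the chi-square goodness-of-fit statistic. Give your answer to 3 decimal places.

Expected counts E_i = n·p_i: 195×0.26 = 50.7, 195×0.19 = 37.05, 195×0.25 = 48.75, 195×0.14 = 27.3, 195×0.16 = 31.2.
cat         O        E   (O−E)²/E
0          38     50.7     3.1813
1          32    37.05     0.6883
2          63    48.75     4.1654
3          27     27.3     0.0033
4+         35     31.2     0.4628
Sum = 8.501

8.501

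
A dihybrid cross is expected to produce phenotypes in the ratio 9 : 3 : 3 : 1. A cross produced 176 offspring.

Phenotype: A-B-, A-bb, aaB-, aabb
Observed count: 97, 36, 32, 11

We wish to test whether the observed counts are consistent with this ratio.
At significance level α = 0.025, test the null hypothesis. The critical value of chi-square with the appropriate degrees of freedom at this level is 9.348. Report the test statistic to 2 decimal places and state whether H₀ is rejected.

0.34; do not reject

Ratio total = 16. Expected counts: 176×9/16 = 99, 176×3/16 = 33, 176×3/16 = 33, 176×1/16 = 11.
A-B-: (97 − 99)²/99 = 4/99 = 0.040
A-bb: (36 − 33)²/33 = 9/33 = 0.273
aaB-: (32 − 33)²/33 = 1/33 = 0.030
aabb: (11 − 11)²/11 = 0/11 = 0.000
Sum = 0.34
df = 3. Since 0.34 < 9.348, we do not reject H₀.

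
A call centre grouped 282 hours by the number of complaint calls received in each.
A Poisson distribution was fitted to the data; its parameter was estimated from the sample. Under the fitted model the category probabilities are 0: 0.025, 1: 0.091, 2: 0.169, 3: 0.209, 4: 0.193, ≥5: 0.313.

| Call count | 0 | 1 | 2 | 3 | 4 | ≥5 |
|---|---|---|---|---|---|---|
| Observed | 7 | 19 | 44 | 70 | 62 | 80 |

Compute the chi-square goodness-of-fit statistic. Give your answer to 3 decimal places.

5.915

Expected counts E_i = n·p_i: 282×0.025 = 7.05, 282×0.091 = 25.662, 282×0.169 = 47.658, 282×0.209 = 58.938, 282×0.193 = 54.426, 282×0.313 = 88.266.
cat         O        E   (O−E)²/E
0           7     7.05     0.0004
1          19   25.662     1.7295
2          44   47.658     0.2808
3          70   58.938     2.0762
4          62   54.426     1.0540
≥5         80   88.266     0.7741
Sum = 5.915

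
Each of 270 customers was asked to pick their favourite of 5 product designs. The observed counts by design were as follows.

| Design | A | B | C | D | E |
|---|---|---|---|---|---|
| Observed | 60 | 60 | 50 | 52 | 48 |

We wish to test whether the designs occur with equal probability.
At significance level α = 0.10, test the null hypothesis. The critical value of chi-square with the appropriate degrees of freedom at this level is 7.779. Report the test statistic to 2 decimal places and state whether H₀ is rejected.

2.37; do not reject

Under H₀ each category has probability 1/5, so each expected count is 270/5 = 54.
χ² = (60−54)²/54 + (60−54)²/54 + (50−54)²/54 + (52−54)²/54 + (48−54)²/54
   = 0.667 + 0.667 + 0.296 + 0.074 + 0.667
Sum = 2.37
df = 4. Since 2.37 < 7.779, we do not reject H₀.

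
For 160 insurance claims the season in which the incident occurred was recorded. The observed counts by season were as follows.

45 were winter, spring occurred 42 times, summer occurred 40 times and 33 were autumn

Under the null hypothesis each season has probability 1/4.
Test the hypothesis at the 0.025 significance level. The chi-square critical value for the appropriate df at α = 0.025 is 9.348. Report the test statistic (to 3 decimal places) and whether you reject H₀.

1.950; do not reject

Expected count for each of the 4 categories: 160/4 = 40.
χ² = (45−40)²/40 + (42−40)²/40 + (40−40)²/40 + (33−40)²/40
   = 0.6250 + 0.1000 + 0.0000 + 1.2250
Sum = 1.950
df = 3. Since 1.950 < 9.348, we do not reject H₀.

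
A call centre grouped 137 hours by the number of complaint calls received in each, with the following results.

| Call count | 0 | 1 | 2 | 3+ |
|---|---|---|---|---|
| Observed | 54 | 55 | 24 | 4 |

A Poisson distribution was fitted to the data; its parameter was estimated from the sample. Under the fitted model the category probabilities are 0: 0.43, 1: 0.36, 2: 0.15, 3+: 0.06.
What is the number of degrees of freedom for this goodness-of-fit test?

2

There are k = 4 categories and 1 parameter estimated from the data, so df = 4 − 1 − 1 = 2.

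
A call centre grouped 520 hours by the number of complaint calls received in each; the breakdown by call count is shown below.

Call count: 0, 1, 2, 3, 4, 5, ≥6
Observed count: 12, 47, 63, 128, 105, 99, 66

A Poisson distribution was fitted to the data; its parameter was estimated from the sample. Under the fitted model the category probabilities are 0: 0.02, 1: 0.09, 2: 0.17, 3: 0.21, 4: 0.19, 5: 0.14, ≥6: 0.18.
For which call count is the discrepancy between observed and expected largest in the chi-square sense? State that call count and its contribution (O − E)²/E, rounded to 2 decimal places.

5, 9.43

Expected counts E_i = n·p_i: 520×0.02 = 10.4, 520×0.09 = 46.8, 520×0.17 = 88.4, 520×0.21 = 109.2, 520×0.19 = 98.8, 520×0.14 = 72.8, 520×0.18 = 93.6.
0: (12 − 10.4)²/10.4 = 2.56/10.4 = 0.246
1: (47 − 46.8)²/46.8 = 0.04/46.8 = 0.001
2: (63 − 88.4)²/88.4 = 645.16/88.4 = 7.298
3: (128 − 109.2)²/109.2 = 353.44/109.2 = 3.237
4: (105 − 98.8)²/98.8 = 38.44/98.8 = 0.389
5: (99 − 72.8)²/72.8 = 686.44/72.8 = 9.429
≥6: (66 − 93.6)²/93.6 = 761.76/93.6 = 8.138
The largest term is for 5: 9.43.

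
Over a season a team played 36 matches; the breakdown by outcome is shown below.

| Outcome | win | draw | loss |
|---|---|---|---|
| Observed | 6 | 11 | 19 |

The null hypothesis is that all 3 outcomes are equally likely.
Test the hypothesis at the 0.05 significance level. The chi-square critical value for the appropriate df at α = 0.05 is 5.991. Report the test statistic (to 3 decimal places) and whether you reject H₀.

Under H₀ each category has probability 1/3, so each expected count is 36/3 = 12.
cat         O        E   (O−E)²/E
win         6       12     3.0000
draw       11       12     0.0833
loss       19       12     4.0833
Sum = 7.167
df = 2. Since 7.167 > 5.991, we reject H₀.

7.167; reject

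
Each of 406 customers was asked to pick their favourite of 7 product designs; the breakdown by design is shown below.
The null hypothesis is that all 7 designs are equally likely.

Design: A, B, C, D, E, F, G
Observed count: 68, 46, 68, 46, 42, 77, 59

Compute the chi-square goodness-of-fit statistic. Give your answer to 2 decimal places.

19.07

Expected count for each of the 7 categories: 406/7 = 58.
χ² = (68−58)²/58 + (46−58)²/58 + (68−58)²/58 + (46−58)²/58 + (42−58)²/58 + (77−58)²/58 + (59−58)²/58
   = 1.724 + 2.483 + 1.724 + 2.483 + 4.414 + 6.224 + 0.017
Sum = 19.07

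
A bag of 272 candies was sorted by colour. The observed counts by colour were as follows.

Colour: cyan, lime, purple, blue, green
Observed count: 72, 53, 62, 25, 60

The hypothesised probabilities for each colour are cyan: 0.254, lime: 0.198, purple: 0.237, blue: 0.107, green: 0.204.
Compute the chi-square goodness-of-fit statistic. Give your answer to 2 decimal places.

Expected counts E_i = n·p_i: 272×0.254 = 69.088, 272×0.198 = 53.856, 272×0.237 = 64.464, 272×0.107 = 29.104, 272×0.204 = 55.488.
cyan: (72 − 69.088)²/69.088 = 8.479744/69.088 = 0.123
lime: (53 − 53.856)²/53.856 = 0.732736/53.856 = 0.014
purple: (62 − 64.464)²/64.464 = 6.071296/64.464 = 0.094
blue: (25 − 29.104)²/29.104 = 16.842816/29.104 = 0.579
green: (60 − 55.488)²/55.488 = 20.358144/55.488 = 0.367
Sum = 1.18

1.18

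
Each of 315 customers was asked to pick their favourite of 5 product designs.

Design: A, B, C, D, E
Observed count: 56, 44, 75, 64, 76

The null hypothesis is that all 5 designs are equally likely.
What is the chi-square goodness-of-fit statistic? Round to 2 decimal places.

11.49

Expected count for each of the 5 categories: 315/5 = 63.
A: (56 − 63)²/63 = 49/63 = 0.778
B: (44 − 63)²/63 = 361/63 = 5.730
C: (75 − 63)²/63 = 144/63 = 2.286
D: (64 − 63)²/63 = 1/63 = 0.016
E: (76 − 63)²/63 = 169/63 = 2.683
Sum = 11.49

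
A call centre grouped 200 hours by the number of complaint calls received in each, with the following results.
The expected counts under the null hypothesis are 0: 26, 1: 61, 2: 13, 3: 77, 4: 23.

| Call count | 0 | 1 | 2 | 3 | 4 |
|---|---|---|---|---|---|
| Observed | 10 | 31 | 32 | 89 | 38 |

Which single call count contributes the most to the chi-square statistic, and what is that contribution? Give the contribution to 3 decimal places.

cat         O        E   (O−E)²/E
0          10       26     9.8462
1          31       61    14.7541
2          32       13    27.7692
3          89       77     1.8701
4          38       23     9.7826
The largest term is for 2: 27.769.

2, 27.769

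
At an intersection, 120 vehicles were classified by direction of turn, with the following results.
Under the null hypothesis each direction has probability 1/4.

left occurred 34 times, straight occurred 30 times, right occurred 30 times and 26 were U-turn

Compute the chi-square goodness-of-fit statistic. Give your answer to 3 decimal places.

1.067

Expected count for each of the 4 categories: 120/4 = 30.
χ² = (34−30)²/30 + (30−30)²/30 + (30−30)²/30 + (26−30)²/30
   = 0.5333 + 0.0000 + 0.0000 + 0.5333
Sum = 1.067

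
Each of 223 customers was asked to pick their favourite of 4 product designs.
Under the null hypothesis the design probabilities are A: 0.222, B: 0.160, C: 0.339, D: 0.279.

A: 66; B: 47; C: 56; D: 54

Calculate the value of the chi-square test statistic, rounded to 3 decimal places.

Expected counts E_i = n·p_i: 223×0.222 = 49.506, 223×0.160 = 35.68, 223×0.339 = 75.597, 223×0.279 = 62.217.
A: (66 − 49.506)²/49.506 = 272.052036/49.506 = 5.4953
B: (47 − 35.68)²/35.68 = 128.1424/35.68 = 3.5914
C: (56 − 75.597)²/75.597 = 384.042409/75.597 = 5.0801
D: (54 − 62.217)²/62.217 = 67.519089/62.217 = 1.0852
Sum = 15.252

15.252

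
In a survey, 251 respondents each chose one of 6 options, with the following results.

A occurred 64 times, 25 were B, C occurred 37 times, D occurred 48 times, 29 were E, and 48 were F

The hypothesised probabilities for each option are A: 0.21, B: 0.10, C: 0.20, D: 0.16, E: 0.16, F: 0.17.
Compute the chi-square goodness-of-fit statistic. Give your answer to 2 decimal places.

11.19

Expected counts E_i = n·p_i: 251×0.21 = 52.71, 251×0.10 = 25.1, 251×0.20 = 50.2, 251×0.16 = 40.16, 251×0.16 = 40.16, 251×0.17 = 42.67.
χ² = (64−52.71)²/52.71 + (25−25.1)²/25.1 + (37−50.2)²/50.2 + (48−40.16)²/40.16 + (29−40.16)²/40.16 + (48−42.67)²/42.67
   = 2.418 + 0.000 + 3.471 + 1.531 + 3.101 + 0.666
Sum = 11.19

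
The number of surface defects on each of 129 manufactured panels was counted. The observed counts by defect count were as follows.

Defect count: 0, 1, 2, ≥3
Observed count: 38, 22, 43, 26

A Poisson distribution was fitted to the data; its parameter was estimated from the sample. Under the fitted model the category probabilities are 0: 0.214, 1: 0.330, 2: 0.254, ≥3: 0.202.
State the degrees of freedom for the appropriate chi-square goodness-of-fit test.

There are k = 4 categories and 1 parameter estimated from the data, so df = 4 − 1 − 1 = 2.

2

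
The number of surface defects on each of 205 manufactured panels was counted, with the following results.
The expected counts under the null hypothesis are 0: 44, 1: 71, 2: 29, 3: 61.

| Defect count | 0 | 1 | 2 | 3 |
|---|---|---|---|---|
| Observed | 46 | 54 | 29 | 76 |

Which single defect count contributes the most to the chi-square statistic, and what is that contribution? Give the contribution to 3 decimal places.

0: (46 − 44)²/44 = 4/44 = 0.0909
1: (54 − 71)²/71 = 289/71 = 4.0704
2: (29 − 29)²/29 = 0/29 = 0.0000
3: (76 − 61)²/61 = 225/61 = 3.6885
The largest term is for 1: 4.070.

1, 4.070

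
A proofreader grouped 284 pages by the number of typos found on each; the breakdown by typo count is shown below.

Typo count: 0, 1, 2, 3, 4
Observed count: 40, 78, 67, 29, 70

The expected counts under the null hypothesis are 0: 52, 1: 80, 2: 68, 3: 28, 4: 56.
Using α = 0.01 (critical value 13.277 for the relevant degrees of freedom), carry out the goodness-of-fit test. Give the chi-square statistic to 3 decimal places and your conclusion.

0: (40 − 52)²/52 = 144/52 = 2.7692
1: (78 − 80)²/80 = 4/80 = 0.0500
2: (67 − 68)²/68 = 1/68 = 0.0147
3: (29 − 28)²/28 = 1/28 = 0.0357
4: (70 − 56)²/56 = 196/56 = 3.5000
Sum = 6.370
df = 4. Since 6.370 < 13.277, we do not reject H₀.

6.370; do not reject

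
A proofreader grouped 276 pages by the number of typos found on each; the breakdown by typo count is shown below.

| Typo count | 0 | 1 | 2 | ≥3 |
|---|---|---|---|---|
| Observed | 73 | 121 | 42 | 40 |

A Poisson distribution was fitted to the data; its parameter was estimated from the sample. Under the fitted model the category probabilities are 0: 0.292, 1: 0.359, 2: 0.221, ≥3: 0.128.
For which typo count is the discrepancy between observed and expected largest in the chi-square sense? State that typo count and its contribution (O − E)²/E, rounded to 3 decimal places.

Expected counts E_i = n·p_i: 276×0.292 = 80.592, 276×0.359 = 99.084, 276×0.221 = 60.996, 276×0.128 = 35.328.
0: (73 − 80.592)²/80.592 = 57.638464/80.592 = 0.7152
1: (121 − 99.084)²/99.084 = 480.311056/99.084 = 4.8475
2: (42 − 60.996)²/60.996 = 360.848016/60.996 = 5.9159
≥3: (40 − 35.328)²/35.328 = 21.827584/35.328 = 0.6179
The largest term is for 2: 5.916.

2, 5.916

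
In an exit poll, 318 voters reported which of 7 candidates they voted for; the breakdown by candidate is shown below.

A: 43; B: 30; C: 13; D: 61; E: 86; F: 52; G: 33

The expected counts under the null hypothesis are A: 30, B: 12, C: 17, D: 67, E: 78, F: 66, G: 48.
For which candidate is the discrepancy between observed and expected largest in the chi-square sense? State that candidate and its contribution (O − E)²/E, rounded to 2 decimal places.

A: (43 − 30)²/30 = 169/30 = 5.633
B: (30 − 12)²/12 = 324/12 = 27.000
C: (13 − 17)²/17 = 16/17 = 0.941
D: (61 − 67)²/67 = 36/67 = 0.537
E: (86 − 78)²/78 = 64/78 = 0.821
F: (52 − 66)²/66 = 196/66 = 2.970
G: (33 − 48)²/48 = 225/48 = 4.688
The largest term is for B: 27.00.

B, 27.00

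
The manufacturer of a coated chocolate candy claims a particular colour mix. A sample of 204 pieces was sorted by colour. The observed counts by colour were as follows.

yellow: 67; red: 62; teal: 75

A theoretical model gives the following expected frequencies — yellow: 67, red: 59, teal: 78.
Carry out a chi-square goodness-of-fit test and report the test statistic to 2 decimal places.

cat         O        E   (O−E)²/E
yellow     67       67      0.000
red        62       59      0.153
teal       75       78      0.115
Sum = 0.27

0.27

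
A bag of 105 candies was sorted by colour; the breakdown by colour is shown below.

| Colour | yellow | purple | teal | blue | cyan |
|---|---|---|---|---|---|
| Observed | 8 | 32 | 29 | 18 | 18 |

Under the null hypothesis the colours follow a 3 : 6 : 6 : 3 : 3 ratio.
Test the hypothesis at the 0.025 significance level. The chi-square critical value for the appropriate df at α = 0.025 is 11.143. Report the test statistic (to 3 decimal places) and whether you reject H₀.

Ratio total = 21. Expected counts: 105×3/21 = 15, 105×6/21 = 30, 105×6/21 = 30, 105×3/21 = 15, 105×3/21 = 15.
yellow: (8 − 15)²/15 = 49/15 = 3.2667
purple: (32 − 30)²/30 = 4/30 = 0.1333
teal: (29 − 30)²/30 = 1/30 = 0.0333
blue: (18 − 15)²/15 = 9/15 = 0.6000
cyan: (18 − 15)²/15 = 9/15 = 0.6000
Sum = 4.633
df = 4. Since 4.633 < 11.143, we do not reject H₀.

4.633; do not reject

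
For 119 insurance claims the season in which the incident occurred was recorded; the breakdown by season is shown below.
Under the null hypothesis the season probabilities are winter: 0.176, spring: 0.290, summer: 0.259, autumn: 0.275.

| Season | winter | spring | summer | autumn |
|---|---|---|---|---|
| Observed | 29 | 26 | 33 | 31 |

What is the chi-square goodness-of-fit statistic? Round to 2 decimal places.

Expected counts E_i = n·p_i: 119×0.176 = 20.944, 119×0.290 = 34.51, 119×0.259 = 30.821, 119×0.275 = 32.725.
winter: (29 − 20.944)²/20.944 = 64.899136/20.944 = 3.099
spring: (26 − 34.51)²/34.51 = 72.4201/34.51 = 2.099
summer: (33 − 30.821)²/30.821 = 4.748041/30.821 = 0.154
autumn: (31 − 32.725)²/32.725 = 2.975625/32.725 = 0.091
Sum = 5.44

5.44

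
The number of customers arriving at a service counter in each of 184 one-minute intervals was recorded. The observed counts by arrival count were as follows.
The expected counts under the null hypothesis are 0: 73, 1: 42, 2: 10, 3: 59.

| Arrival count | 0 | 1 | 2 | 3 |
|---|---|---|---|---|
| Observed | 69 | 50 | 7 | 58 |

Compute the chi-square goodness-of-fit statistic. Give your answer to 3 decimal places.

2.660

cat         O        E   (O−E)²/E
0          69       73     0.2192
1          50       42     1.5238
2           7       10     0.9000
3          58       59     0.0169
Sum = 2.660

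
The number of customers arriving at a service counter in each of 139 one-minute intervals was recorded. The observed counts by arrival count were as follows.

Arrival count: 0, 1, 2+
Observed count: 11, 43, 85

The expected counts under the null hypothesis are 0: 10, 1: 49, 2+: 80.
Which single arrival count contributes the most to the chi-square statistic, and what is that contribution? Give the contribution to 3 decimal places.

1, 0.735

χ² = (11−10)²/10 + (43−49)²/49 + (85−80)²/80
   = 0.1000 + 0.7347 + 0.3125
The largest term is for 1: 0.735.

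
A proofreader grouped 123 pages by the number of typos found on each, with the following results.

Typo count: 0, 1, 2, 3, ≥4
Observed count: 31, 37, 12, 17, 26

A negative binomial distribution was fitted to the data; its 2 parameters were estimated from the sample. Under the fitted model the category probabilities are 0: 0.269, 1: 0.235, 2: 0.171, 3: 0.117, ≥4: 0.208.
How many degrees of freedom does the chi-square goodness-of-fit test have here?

2

There are k = 5 categories and 2 parameters estimated from the data, so df = 5 − 1 − 2 = 2.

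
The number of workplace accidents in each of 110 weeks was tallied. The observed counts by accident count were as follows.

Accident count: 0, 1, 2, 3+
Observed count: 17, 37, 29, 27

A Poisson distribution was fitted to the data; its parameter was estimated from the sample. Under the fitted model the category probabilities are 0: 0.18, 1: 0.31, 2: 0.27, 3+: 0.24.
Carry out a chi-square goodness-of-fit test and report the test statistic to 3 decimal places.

0.673

Expected counts E_i = n·p_i: 110×0.18 = 19.8, 110×0.31 = 34.1, 110×0.27 = 29.7, 110×0.24 = 26.4.
χ² = (17−19.8)²/19.8 + (37−34.1)²/34.1 + (29−29.7)²/29.7 + (27−26.4)²/26.4
   = 0.3960 + 0.2466 + 0.0165 + 0.0136
Sum = 0.673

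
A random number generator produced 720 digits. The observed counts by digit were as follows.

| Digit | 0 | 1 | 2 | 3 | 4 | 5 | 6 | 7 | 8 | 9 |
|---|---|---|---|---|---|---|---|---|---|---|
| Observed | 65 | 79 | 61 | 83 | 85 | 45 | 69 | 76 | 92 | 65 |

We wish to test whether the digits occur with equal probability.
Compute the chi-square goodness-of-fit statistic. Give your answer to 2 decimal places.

Expected count for each of the 10 categories: 720/10 = 72.
χ² = (65−72)²/72 + (79−72)²/72 + (61−72)²/72 + (83−72)²/72 + (85−72)²/72 + (45−72)²/72 + (69−72)²/72 + (76−72)²/72 + (92−72)²/72 + (65−72)²/72
   = 0.681 + 0.681 + 1.681 + 1.681 + 2.347 + 10.125 + 0.125 + 0.222 + 5.556 + 0.681
Sum = 23.78

23.78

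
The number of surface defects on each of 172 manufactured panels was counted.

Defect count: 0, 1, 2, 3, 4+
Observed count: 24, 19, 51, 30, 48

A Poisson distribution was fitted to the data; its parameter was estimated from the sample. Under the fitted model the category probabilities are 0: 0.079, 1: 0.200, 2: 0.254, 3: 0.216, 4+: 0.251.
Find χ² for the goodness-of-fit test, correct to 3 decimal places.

Expected counts E_i = n·p_i: 172×0.079 = 13.588, 172×0.200 = 34.4, 172×0.254 = 43.688, 172×0.216 = 37.152, 172×0.251 = 43.172.
χ² = (24−13.588)²/13.588 + (19−34.4)²/34.4 + (51−43.688)²/43.688 + (30−37.152)²/37.152 + (48−43.172)²/43.172
   = 7.9783 + 6.8942 + 1.2238 + 1.3768 + 0.5399
Sum = 18.013

18.013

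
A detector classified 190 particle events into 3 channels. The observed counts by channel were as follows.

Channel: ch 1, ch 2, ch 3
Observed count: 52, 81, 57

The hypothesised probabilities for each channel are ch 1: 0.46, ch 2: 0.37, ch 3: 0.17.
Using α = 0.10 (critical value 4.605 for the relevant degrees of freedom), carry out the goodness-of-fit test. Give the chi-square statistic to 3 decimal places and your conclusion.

Expected counts E_i = n·p_i: 190×0.46 = 87.4, 190×0.37 = 70.3, 190×0.17 = 32.3.
χ² = (52−87.4)²/87.4 + (81−70.3)²/70.3 + (57−32.3)²/32.3
   = 14.3382 + 1.6286 + 18.8882
Sum = 34.855
df = 2. Since 34.855 > 4.605, we reject H₀.

34.855; reject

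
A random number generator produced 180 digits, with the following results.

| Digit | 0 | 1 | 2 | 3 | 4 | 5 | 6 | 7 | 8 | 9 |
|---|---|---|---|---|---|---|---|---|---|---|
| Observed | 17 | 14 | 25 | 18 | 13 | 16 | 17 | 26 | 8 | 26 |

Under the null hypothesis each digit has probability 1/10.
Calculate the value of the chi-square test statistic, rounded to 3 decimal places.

Expected count for each of the 10 categories: 180/10 = 18.
0: (17 − 18)²/18 = 1/18 = 0.0556
1: (14 − 18)²/18 = 16/18 = 0.8889
2: (25 − 18)²/18 = 49/18 = 2.7222
3: (18 − 18)²/18 = 0/18 = 0.0000
4: (13 − 18)²/18 = 25/18 = 1.3889
5: (16 − 18)²/18 = 4/18 = 0.2222
6: (17 − 18)²/18 = 1/18 = 0.0556
7: (26 − 18)²/18 = 64/18 = 3.5556
8: (8 − 18)²/18 = 100/18 = 5.5556
9: (26 − 18)²/18 = 64/18 = 3.5556
Sum = 18.000

18.000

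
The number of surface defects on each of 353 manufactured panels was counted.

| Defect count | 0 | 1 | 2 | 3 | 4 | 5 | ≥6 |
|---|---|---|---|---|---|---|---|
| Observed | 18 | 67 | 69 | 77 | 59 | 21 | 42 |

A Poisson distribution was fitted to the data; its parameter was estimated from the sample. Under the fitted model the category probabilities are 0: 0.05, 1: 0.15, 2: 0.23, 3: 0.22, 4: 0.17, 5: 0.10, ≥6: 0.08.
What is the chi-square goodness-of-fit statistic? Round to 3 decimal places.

18.085

Expected counts E_i = n·p_i: 353×0.05 = 17.65, 353×0.15 = 52.95, 353×0.23 = 81.19, 353×0.22 = 77.66, 353×0.17 = 60.01, 353×0.10 = 35.3, 353×0.08 = 28.24.
0: (18 − 17.65)²/17.65 = 0.1225/17.65 = 0.0069
1: (67 − 52.95)²/52.95 = 197.4025/52.95 = 3.7281
2: (69 − 81.19)²/81.19 = 148.5961/81.19 = 1.8302
3: (77 − 77.66)²/77.66 = 0.4356/77.66 = 0.0056
4: (59 − 60.01)²/60.01 = 1.0201/60.01 = 0.0170
5: (21 − 35.3)²/35.3 = 204.49/35.3 = 5.7929
≥6: (42 − 28.24)²/28.24 = 189.3376/28.24 = 6.7046
Sum = 18.085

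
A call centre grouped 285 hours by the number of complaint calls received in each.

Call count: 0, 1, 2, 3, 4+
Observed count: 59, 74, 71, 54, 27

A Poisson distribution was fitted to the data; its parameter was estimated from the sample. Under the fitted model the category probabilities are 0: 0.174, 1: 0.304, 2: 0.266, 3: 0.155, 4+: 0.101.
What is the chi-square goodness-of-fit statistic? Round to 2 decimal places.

6.23

Expected counts E_i = n·p_i: 285×0.174 = 49.59, 285×0.304 = 86.64, 285×0.266 = 75.81, 285×0.155 = 44.175, 285×0.101 = 28.785.
0: (59 − 49.59)²/49.59 = 88.5481/49.59 = 1.786
1: (74 − 86.64)²/86.64 = 159.7696/86.64 = 1.844
2: (71 − 75.81)²/75.81 = 23.1361/75.81 = 0.305
3: (54 − 44.175)²/44.175 = 96.530625/44.175 = 2.185
4+: (27 − 28.785)²/28.785 = 3.186225/28.785 = 0.111
Sum = 6.23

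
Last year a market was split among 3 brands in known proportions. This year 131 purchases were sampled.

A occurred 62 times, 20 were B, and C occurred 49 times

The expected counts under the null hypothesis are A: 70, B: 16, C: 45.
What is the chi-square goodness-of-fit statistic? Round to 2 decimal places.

2.27

cat         O        E   (O−E)²/E
A          62       70      0.914
B          20       16      1.000
C          49       45      0.356
Sum = 2.27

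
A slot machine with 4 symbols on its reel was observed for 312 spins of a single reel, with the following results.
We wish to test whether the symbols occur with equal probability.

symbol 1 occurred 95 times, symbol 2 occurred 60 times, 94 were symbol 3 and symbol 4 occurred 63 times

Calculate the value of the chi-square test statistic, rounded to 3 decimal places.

Expected count for each of the 4 categories: 312/4 = 78.
cat           O        E   (O−E)²/E
symbol 1     95       78     3.7051
symbol 2     60       78     4.1538
symbol 3     94       78     3.2821
symbol 4     63       78     2.8846
Sum = 14.026

14.026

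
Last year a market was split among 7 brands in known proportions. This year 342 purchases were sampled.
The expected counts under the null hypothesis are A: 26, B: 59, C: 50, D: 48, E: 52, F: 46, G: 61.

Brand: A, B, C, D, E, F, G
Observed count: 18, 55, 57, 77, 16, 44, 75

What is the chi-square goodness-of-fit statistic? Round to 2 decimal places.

χ² = (18−26)²/26 + (55−59)²/59 + (57−50)²/50 + (77−48)²/48 + (16−52)²/52 + (44−46)²/46 + (75−61)²/61
   = 2.462 + 0.271 + 0.980 + 17.521 + 24.923 + 0.087 + 3.213
Sum = 49.46

49.46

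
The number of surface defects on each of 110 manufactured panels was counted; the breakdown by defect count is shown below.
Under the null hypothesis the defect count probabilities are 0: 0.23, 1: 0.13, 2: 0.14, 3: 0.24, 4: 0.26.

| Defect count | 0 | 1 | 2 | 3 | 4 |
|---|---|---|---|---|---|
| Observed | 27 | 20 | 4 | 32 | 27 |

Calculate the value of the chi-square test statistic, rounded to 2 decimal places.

Expected counts E_i = n·p_i: 110×0.23 = 25.3, 110×0.13 = 14.3, 110×0.14 = 15.4, 110×0.24 = 26.4, 110×0.26 = 28.6.
cat         O        E   (O−E)²/E
0          27     25.3      0.114
1          20     14.3      2.272
2           4     15.4      8.439
3          32     26.4      1.188
4          27     28.6      0.090
Sum = 12.10

12.10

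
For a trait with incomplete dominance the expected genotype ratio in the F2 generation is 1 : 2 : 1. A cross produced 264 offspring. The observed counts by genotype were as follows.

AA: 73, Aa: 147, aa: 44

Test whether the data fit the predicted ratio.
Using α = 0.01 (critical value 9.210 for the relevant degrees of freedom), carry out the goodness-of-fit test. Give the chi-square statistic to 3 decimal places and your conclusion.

Ratio total = 4. Expected counts: 264×1/4 = 66, 264×2/4 = 132, 264×1/4 = 66.
AA: (73 − 66)²/66 = 49/66 = 0.7424
Aa: (147 − 132)²/132 = 225/132 = 1.7045
aa: (44 − 66)²/66 = 484/66 = 7.3333
Sum = 9.780
df = 2. Since 9.780 > 9.210, we reject H₀.

9.780; reject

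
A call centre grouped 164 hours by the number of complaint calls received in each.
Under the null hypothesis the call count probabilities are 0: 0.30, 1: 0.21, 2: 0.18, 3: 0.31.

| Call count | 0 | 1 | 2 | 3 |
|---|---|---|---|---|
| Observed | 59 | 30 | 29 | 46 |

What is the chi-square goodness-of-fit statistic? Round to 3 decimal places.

2.994

Expected counts E_i = n·p_i: 164×0.30 = 49.2, 164×0.21 = 34.44, 164×0.18 = 29.52, 164×0.31 = 50.84.
χ² = (59−49.2)²/49.2 + (30−34.44)²/34.44 + (29−29.52)²/29.52 + (46−50.84)²/50.84
   = 1.9520 + 0.5724 + 0.0092 + 0.4608
Sum = 2.994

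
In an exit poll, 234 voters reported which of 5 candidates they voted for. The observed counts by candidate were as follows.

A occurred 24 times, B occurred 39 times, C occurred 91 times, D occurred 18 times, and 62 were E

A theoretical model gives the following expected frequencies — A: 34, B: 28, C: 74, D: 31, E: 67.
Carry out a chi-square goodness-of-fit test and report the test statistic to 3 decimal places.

cat         O        E   (O−E)²/E
A          24       34     2.9412
B          39       28     4.3214
C          91       74     3.9054
D          18       31     5.4516
E          62       67     0.3731
Sum = 16.993

16.993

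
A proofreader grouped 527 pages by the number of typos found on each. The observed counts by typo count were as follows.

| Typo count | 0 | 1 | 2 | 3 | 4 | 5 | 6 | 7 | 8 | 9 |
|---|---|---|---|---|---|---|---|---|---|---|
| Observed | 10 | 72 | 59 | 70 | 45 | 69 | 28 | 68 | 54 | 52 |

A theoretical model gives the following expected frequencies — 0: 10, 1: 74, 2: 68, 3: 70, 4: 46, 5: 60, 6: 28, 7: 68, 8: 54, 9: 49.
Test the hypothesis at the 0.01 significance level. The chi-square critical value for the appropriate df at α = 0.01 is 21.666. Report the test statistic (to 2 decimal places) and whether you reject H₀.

2.80; do not reject

χ² = (10−10)²/10 + (72−74)²/74 + (59−68)²/68 + (70−70)²/70 + (45−46)²/46 + (69−60)²/60 + (28−28)²/28 + (68−68)²/68 + (54−54)²/54 + (52−49)²/49
   = 0.000 + 0.054 + 1.191 + 0.000 + 0.022 + 1.350 + 0.000 + 0.000 + 0.000 + 0.184
Sum = 2.80
df = 9. Since 2.80 < 21.666, we do not reject H₀.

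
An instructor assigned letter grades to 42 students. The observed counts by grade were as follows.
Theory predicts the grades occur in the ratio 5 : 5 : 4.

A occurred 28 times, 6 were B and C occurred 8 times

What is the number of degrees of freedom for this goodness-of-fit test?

There are k = 3 categories and no parameters were estimated from the data, so df = 3 − 1 = 2.

2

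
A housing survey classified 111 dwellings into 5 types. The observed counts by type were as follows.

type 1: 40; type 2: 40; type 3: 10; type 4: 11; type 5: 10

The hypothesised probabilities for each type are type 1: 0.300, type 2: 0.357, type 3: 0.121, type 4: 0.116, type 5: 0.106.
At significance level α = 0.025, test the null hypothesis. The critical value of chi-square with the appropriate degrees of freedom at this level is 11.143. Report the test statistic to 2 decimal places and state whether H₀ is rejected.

Expected counts E_i = n·p_i: 111×0.300 = 33.3, 111×0.357 = 39.627, 111×0.121 = 13.431, 111×0.116 = 12.876, 111×0.106 = 11.766.
cat         O        E   (O−E)²/E
type 1     40     33.3      1.348
type 2     40   39.627      0.004
type 3     10   13.431      0.876
type 4     11   12.876      0.273
type 5     10   11.766      0.265
Sum = 2.77
df = 4. Since 2.77 < 11.143, we do not reject H₀.

2.77; do not reject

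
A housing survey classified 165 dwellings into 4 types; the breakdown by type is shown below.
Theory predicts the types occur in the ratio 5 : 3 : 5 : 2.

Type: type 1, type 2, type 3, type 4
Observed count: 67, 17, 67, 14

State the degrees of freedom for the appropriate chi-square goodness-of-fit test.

There are k = 4 categories and no parameters were estimated from the data, so df = 4 − 1 = 3.

3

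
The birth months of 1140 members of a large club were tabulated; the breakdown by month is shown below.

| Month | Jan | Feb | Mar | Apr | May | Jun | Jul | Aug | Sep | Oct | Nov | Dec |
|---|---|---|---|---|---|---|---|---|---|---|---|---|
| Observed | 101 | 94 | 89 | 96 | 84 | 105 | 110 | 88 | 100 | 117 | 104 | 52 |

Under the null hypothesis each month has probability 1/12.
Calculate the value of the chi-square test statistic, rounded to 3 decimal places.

31.663

Under H₀ each category has probability 1/12, so each expected count is 1140/12 = 95.
cat         O        E   (O−E)²/E
Jan       101       95     0.3789
Feb        94       95     0.0105
Mar        89       95     0.3789
Apr        96       95     0.0105
May        84       95     1.2737
Jun       105       95     1.0526
Jul       110       95     2.3684
Aug        88       95     0.5158
Sep       100       95     0.2632
Oct       117       95     5.0947
Nov       104       95     0.8526
Dec        52       95    19.4632
Sum = 31.663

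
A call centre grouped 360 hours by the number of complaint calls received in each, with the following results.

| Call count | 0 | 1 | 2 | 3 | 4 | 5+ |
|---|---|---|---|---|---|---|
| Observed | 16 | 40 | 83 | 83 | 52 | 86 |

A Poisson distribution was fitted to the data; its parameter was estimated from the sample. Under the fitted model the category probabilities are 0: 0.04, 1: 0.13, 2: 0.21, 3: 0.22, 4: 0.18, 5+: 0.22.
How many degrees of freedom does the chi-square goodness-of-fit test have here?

There are k = 6 categories and 1 parameter estimated from the data, so df = 6 − 1 − 1 = 4.

4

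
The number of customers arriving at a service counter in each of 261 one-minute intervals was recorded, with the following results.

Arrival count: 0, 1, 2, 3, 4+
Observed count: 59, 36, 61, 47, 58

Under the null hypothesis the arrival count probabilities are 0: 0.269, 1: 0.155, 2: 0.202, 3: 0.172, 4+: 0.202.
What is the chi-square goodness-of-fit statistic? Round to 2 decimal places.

Expected counts E_i = n·p_i: 261×0.269 = 70.209, 261×0.155 = 40.455, 261×0.202 = 52.722, 261×0.172 = 44.892, 261×0.202 = 52.722.
χ² = (59−70.209)²/70.209 + (36−40.455)²/40.455 + (61−52.722)²/52.722 + (47−44.892)²/44.892 + (58−52.722)²/52.722
   = 1.790 + 0.491 + 1.300 + 0.099 + 0.528
Sum = 4.21

4.21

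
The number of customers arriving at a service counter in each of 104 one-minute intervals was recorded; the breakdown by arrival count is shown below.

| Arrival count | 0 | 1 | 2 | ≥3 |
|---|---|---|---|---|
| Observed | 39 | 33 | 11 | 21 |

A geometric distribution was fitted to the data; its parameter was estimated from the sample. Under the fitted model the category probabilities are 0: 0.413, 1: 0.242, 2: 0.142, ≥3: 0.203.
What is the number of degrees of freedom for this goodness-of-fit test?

2

There are k = 4 categories and 1 parameter estimated from the data, so df = 4 − 1 − 1 = 2.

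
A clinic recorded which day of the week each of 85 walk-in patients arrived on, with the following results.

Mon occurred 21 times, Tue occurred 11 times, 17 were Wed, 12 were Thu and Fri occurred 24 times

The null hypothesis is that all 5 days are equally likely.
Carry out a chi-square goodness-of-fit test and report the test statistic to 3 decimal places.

7.412

Expected count for each of the 5 categories: 85/5 = 17.
cat         O        E   (O−E)²/E
Mon        21       17     0.9412
Tue        11       17     2.1176
Wed        17       17     0.0000
Thu        12       17     1.4706
Fri        24       17     2.8824
Sum = 7.412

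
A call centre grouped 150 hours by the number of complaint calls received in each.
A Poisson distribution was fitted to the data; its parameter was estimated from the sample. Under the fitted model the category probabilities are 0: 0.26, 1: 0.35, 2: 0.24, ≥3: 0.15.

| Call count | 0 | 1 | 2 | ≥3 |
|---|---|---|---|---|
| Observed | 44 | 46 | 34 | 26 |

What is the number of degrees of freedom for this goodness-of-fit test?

There are k = 4 categories and 1 parameter estimated from the data, so df = 4 − 1 − 1 = 2.

2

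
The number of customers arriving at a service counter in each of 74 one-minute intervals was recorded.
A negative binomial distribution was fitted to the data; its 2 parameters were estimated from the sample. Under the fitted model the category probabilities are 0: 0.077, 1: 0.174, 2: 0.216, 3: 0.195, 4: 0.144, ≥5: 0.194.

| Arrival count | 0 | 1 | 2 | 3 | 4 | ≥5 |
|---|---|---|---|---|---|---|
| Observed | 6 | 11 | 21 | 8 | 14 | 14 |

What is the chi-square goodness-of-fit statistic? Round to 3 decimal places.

Expected counts E_i = n·p_i: 74×0.077 = 5.698, 74×0.174 = 12.876, 74×0.216 = 15.984, 74×0.195 = 14.43, 74×0.144 = 10.656, 74×0.194 = 14.356.
0: (6 − 5.698)²/5.698 = 0.091204/5.698 = 0.0160
1: (11 − 12.876)²/12.876 = 3.519376/12.876 = 0.2733
2: (21 − 15.984)²/15.984 = 25.160256/15.984 = 1.5741
3: (8 − 14.43)²/14.43 = 41.3449/14.43 = 2.8652
4: (14 − 10.656)²/10.656 = 11.182336/10.656 = 1.0494
≥5: (14 − 14.356)²/14.356 = 0.126736/14.356 = 0.0088
Sum = 5.787

5.787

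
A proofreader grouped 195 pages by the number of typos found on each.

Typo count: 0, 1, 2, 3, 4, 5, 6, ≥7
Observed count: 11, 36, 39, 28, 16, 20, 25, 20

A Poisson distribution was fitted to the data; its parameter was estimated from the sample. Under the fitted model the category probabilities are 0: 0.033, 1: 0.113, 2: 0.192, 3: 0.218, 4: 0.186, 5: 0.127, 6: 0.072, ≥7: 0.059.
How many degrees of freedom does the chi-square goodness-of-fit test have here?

6

There are k = 8 categories and 1 parameter estimated from the data, so df = 8 − 1 − 1 = 6.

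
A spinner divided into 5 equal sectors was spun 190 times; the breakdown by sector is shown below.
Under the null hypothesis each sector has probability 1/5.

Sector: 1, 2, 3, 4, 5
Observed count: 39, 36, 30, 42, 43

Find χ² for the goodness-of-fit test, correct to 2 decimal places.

Expected count for each of the 5 categories: 190/5 = 38.
1: (39 − 38)²/38 = 1/38 = 0.026
2: (36 − 38)²/38 = 4/38 = 0.105
3: (30 − 38)²/38 = 64/38 = 1.684
4: (42 − 38)²/38 = 16/38 = 0.421
5: (43 − 38)²/38 = 25/38 = 0.658
Sum = 2.89

2.89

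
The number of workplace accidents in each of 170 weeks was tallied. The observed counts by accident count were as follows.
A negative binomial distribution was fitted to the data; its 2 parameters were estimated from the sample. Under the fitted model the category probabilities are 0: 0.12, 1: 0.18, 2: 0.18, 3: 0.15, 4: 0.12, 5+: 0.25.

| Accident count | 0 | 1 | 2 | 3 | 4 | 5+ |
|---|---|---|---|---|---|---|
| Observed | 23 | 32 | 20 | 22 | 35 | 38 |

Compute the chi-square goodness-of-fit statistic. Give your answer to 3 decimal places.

15.473

Expected counts E_i = n·p_i: 170×0.12 = 20.4, 170×0.18 = 30.6, 170×0.18 = 30.6, 170×0.15 = 25.5, 170×0.12 = 20.4, 170×0.25 = 42.5.
χ² = (23−20.4)²/20.4 + (32−30.6)²/30.6 + (20−30.6)²/30.6 + (22−25.5)²/25.5 + (35−20.4)²/20.4 + (38−42.5)²/42.5
   = 0.3314 + 0.0641 + 3.6719 + 0.4804 + 10.4490 + 0.4765
Sum = 15.473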